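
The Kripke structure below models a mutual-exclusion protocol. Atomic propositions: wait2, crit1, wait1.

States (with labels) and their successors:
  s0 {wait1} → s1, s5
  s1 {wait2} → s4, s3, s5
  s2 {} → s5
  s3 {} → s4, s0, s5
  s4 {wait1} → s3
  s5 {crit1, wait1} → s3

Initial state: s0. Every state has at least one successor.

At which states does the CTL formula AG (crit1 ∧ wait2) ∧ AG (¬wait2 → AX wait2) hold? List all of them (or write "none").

States satisfying crit1 ∧ wait2: ∅.
States satisfying AG (crit1 ∧ wait2): ∅.
States satisfying ¬wait2 → AX wait2: {s1}.
States satisfying AG (¬wait2 → AX wait2): ∅.
States satisfying AG (crit1 ∧ wait2) ∧ AG (¬wait2 → AX wait2): ∅.

none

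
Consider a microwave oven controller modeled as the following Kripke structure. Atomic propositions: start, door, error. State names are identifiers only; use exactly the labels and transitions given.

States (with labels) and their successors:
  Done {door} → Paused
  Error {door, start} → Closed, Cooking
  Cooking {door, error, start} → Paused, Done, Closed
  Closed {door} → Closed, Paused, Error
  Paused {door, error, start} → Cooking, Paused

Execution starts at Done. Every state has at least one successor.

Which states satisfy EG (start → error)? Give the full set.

{Done, Cooking, Closed, Paused}

States satisfying start → error: {Done, Cooking, Closed, Paused}.
States satisfying EG (start → error): {Done, Cooking, Closed, Paused}.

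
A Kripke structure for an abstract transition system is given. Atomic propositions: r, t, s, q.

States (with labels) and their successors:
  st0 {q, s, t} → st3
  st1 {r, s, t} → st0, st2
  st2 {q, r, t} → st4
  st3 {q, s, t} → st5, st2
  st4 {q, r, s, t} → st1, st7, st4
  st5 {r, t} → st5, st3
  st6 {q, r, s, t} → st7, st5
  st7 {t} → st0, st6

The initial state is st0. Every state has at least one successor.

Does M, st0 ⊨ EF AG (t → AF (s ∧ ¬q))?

Does not hold

States satisfying AG (t → AF (s ∧ ¬q)): ∅.
States satisfying EF AG (t → AF (s ∧ ¬q)): ∅.
No suitable path/successor from st0 witnesses the formula.
st0 ∉ Sat(EF AG (t → AF (s ∧ ¬q))).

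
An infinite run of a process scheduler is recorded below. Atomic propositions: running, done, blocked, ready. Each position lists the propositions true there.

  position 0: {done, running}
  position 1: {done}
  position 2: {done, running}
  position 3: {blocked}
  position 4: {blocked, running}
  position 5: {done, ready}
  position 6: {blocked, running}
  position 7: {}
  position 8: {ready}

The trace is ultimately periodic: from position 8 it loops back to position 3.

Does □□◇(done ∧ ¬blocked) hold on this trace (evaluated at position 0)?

Satisfied

□◇(done ∧ ¬blocked) holds at every position 0..8, and those are all positions ever visited, so □□◇(done ∧ ¬blocked) holds.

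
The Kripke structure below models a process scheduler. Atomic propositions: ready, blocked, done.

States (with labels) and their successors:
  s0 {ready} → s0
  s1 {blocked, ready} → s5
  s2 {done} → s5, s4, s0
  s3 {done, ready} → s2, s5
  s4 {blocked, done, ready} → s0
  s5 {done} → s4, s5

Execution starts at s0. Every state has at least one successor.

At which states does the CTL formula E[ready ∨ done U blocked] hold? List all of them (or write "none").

States satisfying ready ∨ done: {s0, s1, s2, s3, s4, s5}.
States satisfying blocked: {s1, s4}.
States satisfying E[ready ∨ done U blocked]: {s1, s2, s3, s4, s5}.

{s1, s2, s3, s4, s5}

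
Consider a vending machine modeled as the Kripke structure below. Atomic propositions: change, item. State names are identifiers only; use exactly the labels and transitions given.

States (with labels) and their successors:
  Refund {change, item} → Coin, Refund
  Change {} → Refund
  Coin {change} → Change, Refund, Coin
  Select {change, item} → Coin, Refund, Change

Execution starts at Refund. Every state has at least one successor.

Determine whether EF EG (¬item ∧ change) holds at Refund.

Satisfied

States satisfying EG (¬item ∧ change): {Coin}.
States satisfying EF EG (¬item ∧ change): {Refund, Change, Coin, Select}.
Some path from Refund reaches a state where EG (¬item ∧ change) holds.
Refund ∈ Sat(EF EG (¬item ∧ change)).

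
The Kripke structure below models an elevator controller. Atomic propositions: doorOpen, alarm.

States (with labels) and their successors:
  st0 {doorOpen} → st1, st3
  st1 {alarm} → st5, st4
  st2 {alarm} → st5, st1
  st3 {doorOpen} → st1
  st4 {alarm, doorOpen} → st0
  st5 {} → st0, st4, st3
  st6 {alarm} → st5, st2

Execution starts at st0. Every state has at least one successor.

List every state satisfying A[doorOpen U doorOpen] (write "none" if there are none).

{st0, st3, st4}

States satisfying doorOpen: {st0, st3, st4}.
States satisfying A[doorOpen U doorOpen]: {st0, st3, st4}.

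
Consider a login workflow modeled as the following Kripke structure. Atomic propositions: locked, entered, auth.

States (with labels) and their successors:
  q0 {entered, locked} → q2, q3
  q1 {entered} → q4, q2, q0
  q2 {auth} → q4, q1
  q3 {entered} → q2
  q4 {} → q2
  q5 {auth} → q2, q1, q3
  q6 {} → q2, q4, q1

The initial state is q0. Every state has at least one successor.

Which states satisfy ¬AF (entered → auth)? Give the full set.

States satisfying entered → auth: {q2, q4, q5, q6}.
States satisfying AF (entered → auth): {q0, q1, q2, q3, q4, q5, q6}.
States satisfying ¬AF (entered → auth): ∅.

none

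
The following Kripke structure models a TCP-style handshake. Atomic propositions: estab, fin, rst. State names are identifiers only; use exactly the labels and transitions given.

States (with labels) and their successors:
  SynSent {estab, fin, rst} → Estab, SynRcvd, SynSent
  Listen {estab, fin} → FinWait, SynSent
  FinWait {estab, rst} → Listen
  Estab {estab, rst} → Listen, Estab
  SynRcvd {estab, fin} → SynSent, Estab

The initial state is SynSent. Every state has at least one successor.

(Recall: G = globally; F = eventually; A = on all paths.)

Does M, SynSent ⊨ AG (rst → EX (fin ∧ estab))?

Satisfied

States satisfying rst → EX (fin ∧ estab): {SynSent, Listen, FinWait, Estab, SynRcvd}.
States satisfying AG (rst → EX (fin ∧ estab)): {SynSent, Listen, FinWait, Estab, SynRcvd}.
Every state reachable from SynSent satisfies rst → EX (fin ∧ estab).
SynSent ∈ Sat(AG (rst → EX (fin ∧ estab))).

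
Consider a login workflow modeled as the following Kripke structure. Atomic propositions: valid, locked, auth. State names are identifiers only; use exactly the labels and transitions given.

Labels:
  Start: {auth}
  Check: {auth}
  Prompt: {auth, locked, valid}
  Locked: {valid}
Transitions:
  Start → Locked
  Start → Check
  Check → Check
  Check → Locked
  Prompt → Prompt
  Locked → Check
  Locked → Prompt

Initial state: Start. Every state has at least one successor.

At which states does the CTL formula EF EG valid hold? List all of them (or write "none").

{Start, Check, Prompt, Locked}

States satisfying EG valid: {Prompt, Locked}.
States satisfying EF EG valid: {Start, Check, Prompt, Locked}.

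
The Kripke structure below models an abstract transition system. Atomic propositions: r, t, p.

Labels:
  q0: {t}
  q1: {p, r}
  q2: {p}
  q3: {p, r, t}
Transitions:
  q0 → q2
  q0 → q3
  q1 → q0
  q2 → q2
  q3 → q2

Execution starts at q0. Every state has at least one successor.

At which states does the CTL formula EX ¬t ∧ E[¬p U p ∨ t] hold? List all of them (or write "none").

{q0, q2, q3}

States satisfying ¬t: {q1, q2}.
States satisfying EX ¬t: {q0, q2, q3}.
States satisfying ¬p: {q0}.
States satisfying p ∨ t: {q0, q1, q2, q3}.
States satisfying E[¬p U p ∨ t]: {q0, q1, q2, q3}.
States satisfying EX ¬t ∧ E[¬p U p ∨ t]: {q0, q2, q3}.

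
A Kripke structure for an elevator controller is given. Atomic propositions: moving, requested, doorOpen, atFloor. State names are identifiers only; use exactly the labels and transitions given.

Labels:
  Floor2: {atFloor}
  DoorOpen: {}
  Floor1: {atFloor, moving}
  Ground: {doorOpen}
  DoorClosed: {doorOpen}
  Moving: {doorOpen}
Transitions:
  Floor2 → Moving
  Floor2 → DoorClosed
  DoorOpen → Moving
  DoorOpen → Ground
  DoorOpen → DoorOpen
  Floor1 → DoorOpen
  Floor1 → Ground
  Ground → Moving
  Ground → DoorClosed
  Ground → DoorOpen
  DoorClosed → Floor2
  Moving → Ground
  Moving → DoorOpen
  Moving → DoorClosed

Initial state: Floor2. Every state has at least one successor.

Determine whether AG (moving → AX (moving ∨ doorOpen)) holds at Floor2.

Yes

States satisfying moving → AX (moving ∨ doorOpen): {Floor2, DoorOpen, Ground, DoorClosed, Moving}.
States satisfying AG (moving → AX (moving ∨ doorOpen)): {Floor2, DoorOpen, Ground, DoorClosed, Moving}.
Every state reachable from Floor2 satisfies moving → AX (moving ∨ doorOpen).
Floor2 ∈ Sat(AG (moving → AX (moving ∨ doorOpen))).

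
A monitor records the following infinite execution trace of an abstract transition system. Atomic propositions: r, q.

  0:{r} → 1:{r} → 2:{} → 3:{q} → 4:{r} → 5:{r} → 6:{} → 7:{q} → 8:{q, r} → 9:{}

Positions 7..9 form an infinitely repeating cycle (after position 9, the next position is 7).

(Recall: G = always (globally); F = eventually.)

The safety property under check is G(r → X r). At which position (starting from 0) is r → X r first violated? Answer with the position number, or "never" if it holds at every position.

Check r → X r at each position in order: 0 ✓.
At position 1 the labels are {r} and the next position 2 has {}, so r → X r is false there. This is the first violation.

1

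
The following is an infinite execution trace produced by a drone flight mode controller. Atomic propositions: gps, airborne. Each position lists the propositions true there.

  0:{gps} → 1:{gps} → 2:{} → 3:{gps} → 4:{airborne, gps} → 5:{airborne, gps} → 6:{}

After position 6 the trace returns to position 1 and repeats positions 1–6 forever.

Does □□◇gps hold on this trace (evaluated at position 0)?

□◇gps holds at every position 0..6, and those are all positions ever visited, so □□◇gps holds.

Yes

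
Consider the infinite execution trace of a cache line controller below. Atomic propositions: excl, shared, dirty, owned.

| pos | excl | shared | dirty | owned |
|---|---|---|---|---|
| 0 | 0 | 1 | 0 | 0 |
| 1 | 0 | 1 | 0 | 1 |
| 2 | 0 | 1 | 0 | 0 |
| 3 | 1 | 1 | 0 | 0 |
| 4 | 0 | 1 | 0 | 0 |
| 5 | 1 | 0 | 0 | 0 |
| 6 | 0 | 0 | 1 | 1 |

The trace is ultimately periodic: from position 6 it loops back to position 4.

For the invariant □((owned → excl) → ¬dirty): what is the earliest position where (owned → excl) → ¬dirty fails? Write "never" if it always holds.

never

(owned → excl) → ¬dirty holds at every position 0..6, and those are all the positions the trace ever visits, so the invariant □((owned → excl) → ¬dirty) is never violated.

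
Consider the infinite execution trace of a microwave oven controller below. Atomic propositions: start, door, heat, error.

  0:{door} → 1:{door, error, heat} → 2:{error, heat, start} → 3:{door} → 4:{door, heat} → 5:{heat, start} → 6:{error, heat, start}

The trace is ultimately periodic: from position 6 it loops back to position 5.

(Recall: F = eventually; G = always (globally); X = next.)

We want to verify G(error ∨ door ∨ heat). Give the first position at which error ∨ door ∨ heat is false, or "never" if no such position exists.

error ∨ door ∨ heat holds at every position 0..6, and those are all the positions the trace ever visits, so the invariant G(error ∨ door ∨ heat) is never violated.

never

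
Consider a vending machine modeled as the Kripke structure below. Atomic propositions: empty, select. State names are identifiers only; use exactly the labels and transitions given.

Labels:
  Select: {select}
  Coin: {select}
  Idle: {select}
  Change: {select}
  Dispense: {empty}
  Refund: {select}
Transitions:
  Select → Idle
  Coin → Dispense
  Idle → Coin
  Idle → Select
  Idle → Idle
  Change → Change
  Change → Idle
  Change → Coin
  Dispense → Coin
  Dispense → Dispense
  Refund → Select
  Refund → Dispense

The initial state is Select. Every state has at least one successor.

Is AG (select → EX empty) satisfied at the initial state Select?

States satisfying select → EX empty: {Coin, Dispense, Refund}.
States satisfying AG (select → EX empty): {Coin, Dispense}.
Idle is reachable from Select and violates select → EX empty, so AG fails at Select.
Select ∉ Sat(AG (select → EX empty)).

Does not hold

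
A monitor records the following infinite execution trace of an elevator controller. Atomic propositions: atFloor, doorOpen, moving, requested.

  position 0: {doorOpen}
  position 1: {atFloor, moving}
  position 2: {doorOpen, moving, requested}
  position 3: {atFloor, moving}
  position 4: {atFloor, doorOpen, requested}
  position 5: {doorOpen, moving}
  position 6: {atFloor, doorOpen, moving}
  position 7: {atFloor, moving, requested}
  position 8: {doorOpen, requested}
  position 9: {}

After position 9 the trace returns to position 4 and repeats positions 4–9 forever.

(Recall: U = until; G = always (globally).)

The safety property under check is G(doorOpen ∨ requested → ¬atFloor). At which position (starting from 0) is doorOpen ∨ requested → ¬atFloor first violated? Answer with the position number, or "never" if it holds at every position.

4

Check doorOpen ∨ requested → ¬atFloor at each position in order: 0 ✓, 1 ✓, 2 ✓, 3 ✓.
At position 4 the labels are {atFloor, doorOpen, requested}, so doorOpen ∨ requested → ¬atFloor is false there. This is the first violation.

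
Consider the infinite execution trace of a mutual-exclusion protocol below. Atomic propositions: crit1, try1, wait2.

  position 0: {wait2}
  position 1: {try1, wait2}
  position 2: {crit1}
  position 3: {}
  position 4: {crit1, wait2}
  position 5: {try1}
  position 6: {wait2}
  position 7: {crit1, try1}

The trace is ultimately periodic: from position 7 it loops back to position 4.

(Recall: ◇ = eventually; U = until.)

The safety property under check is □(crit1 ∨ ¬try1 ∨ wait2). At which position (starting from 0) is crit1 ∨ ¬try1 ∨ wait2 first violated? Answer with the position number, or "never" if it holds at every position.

Check crit1 ∨ ¬try1 ∨ wait2 at each position in order: 0 ✓, 1 ✓, 2 ✓, 3 ✓, 4 ✓.
At position 5 the labels are {try1}, so crit1 ∨ ¬try1 ∨ wait2 is false there. This is the first violation.

5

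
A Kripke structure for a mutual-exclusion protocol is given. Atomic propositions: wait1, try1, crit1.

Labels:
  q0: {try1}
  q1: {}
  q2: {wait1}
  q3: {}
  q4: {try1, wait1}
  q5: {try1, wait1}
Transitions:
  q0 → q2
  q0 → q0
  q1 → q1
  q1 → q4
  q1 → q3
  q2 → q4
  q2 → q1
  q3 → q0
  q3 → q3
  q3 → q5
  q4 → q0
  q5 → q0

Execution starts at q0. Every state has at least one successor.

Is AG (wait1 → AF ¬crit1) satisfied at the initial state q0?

States satisfying wait1 → AF ¬crit1: {q0, q1, q2, q3, q4, q5}.
States satisfying AG (wait1 → AF ¬crit1): {q0, q1, q2, q3, q4, q5}.
Every state reachable from q0 satisfies wait1 → AF ¬crit1.
q0 ∈ Sat(AG (wait1 → AF ¬crit1)).

Yes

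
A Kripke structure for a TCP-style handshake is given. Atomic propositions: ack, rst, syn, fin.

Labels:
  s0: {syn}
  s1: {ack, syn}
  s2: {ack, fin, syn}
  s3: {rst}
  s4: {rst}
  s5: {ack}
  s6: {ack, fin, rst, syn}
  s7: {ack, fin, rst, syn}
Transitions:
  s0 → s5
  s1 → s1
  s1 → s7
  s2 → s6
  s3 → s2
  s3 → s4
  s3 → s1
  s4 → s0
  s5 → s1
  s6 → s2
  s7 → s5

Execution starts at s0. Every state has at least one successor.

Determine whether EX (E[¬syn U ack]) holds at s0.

Holds

States satisfying E[¬syn U ack]: {s1, s2, s3, s5, s6, s7}.
States satisfying EX (E[¬syn U ack]): {s0, s1, s2, s3, s5, s6, s7}.
s0 ∈ Sat(EX (E[¬syn U ack])).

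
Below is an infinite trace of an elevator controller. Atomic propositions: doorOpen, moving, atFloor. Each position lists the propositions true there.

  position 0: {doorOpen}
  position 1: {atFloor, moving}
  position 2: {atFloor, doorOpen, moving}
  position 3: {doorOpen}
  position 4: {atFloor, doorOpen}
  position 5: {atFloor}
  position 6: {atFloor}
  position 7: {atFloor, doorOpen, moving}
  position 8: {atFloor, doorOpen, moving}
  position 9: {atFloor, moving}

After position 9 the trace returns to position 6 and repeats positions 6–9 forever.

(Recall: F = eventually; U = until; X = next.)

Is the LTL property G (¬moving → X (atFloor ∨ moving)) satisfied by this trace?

Yes

¬moving → X (atFloor ∨ moving) holds at every position 0..9, and those are all positions ever visited, so G (¬moving → X (atFloor ∨ moving)) holds.
Positions where ¬moving holds: 0, 3, 4, 5, 6.
Check X (atFloor ∨ moving) at each: 0→ok, 3→ok, 4→ok, 5→ok, 6→ok.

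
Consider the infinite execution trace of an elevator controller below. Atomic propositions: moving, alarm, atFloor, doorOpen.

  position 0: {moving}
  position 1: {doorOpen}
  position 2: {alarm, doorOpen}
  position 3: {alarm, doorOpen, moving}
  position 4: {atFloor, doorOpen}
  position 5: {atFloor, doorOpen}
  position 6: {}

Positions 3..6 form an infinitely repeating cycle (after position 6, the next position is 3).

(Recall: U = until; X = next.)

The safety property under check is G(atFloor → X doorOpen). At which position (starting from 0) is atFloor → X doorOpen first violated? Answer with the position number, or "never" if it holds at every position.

Check atFloor → X doorOpen at each position in order: 0 ✓, 1 ✓, 2 ✓, 3 ✓, 4 ✓.
At position 5 the labels are {atFloor, doorOpen} and the next position 6 has {}, so atFloor → X doorOpen is false there. This is the first violation.

5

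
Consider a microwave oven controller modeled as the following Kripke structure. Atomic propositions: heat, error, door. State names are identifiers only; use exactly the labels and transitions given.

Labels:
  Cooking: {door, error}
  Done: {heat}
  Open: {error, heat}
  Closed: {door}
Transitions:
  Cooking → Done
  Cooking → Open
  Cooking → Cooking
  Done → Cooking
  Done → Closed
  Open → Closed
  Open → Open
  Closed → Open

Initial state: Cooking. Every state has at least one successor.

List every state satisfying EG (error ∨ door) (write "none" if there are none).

{Cooking, Open, Closed}

States satisfying error ∨ door: {Cooking, Open, Closed}.
States satisfying EG (error ∨ door): {Cooking, Open, Closed}.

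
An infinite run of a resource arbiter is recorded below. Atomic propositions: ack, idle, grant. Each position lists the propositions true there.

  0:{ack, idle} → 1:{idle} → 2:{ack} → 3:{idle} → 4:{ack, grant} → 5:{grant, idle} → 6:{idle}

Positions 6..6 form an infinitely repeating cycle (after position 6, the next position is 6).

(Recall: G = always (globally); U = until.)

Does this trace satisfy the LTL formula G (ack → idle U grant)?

ack → idle U grant must hold at every position from 0 onward. It fails at position 0, so G (ack → idle U grant) is false.
Positions where ack holds: 0, 2, 4.
Check idle U grant at each: 0→fails, 2→fails, 4→ok.

Violated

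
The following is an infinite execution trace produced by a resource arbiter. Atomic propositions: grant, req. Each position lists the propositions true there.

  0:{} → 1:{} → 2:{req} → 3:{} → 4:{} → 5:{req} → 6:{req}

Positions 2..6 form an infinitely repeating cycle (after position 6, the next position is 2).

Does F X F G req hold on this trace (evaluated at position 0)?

X F G req is false at every position 0..6, so it never becomes true and F X F G req fails.

Violated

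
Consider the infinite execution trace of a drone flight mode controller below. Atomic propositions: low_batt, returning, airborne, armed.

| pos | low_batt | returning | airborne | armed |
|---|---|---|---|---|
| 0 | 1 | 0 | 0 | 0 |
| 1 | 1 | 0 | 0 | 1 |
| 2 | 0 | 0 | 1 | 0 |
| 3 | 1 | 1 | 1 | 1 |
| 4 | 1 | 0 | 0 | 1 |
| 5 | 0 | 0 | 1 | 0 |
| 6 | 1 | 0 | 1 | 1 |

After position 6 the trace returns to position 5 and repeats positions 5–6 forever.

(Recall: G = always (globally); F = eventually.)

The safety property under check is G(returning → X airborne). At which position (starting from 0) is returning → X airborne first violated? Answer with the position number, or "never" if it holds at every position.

Check returning → X airborne at each position in order: 0 ✓, 1 ✓, 2 ✓.
At position 3 the labels are {airborne, armed, low_batt, returning} and the next position 4 has {armed, low_batt}, so returning → X airborne is false there. This is the first violation.

3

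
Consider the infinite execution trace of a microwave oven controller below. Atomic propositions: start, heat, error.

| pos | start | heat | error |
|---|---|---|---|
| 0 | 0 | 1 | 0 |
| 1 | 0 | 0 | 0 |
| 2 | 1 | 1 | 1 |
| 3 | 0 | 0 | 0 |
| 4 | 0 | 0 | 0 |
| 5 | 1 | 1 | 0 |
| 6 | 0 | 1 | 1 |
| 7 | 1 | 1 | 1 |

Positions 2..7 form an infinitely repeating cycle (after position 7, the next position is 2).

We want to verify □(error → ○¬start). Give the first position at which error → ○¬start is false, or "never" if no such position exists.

Check error → ○¬start at each position in order: 0 ✓, 1 ✓, 2 ✓, 3 ✓, 4 ✓, 5 ✓.
At position 6 the labels are {error, heat} and the next position 7 has {error, heat, start}, so error → ○¬start is false there. This is the first violation.

6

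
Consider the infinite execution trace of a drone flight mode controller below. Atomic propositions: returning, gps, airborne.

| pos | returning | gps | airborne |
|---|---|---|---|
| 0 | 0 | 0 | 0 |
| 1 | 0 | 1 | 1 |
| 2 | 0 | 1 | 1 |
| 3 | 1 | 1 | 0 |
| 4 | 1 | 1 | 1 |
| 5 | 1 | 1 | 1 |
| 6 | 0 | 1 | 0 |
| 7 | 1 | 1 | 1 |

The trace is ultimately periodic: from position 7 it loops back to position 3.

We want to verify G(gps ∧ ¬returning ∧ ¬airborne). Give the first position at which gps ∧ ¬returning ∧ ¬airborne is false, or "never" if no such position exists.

At position 0 the labels are {}, so gps ∧ ¬returning ∧ ¬airborne is false there. This is the first violation.

0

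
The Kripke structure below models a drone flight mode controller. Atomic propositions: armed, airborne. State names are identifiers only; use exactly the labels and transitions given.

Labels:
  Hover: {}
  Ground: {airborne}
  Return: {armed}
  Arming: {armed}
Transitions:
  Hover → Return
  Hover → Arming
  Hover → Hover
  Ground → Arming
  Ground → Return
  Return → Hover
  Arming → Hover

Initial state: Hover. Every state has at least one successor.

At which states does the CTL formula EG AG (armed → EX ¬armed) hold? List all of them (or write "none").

States satisfying AG (armed → EX ¬armed): {Hover, Ground, Return, Arming}.
States satisfying EG AG (armed → EX ¬armed): {Hover, Ground, Return, Arming}.

{Hover, Ground, Return, Arming}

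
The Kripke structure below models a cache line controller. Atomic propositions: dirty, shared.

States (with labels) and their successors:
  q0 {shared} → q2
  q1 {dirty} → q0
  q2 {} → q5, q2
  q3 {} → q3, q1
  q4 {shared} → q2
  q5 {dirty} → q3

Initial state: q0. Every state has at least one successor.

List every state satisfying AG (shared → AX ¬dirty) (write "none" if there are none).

States satisfying shared → AX ¬dirty: {q0, q1, q2, q3, q4, q5}.
States satisfying AG (shared → AX ¬dirty): {q0, q1, q2, q3, q4, q5}.

{q0, q1, q2, q3, q4, q5}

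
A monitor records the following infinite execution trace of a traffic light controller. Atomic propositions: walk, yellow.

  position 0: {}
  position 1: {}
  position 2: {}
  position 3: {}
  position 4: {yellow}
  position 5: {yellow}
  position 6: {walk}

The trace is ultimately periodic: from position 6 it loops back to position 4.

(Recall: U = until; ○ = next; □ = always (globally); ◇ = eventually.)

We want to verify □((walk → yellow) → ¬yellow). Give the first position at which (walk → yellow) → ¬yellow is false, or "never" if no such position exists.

Check (walk → yellow) → ¬yellow at each position in order: 0 ✓, 1 ✓, 2 ✓, 3 ✓.
At position 4 the labels are {yellow}, so (walk → yellow) → ¬yellow is false there. This is the first violation.

4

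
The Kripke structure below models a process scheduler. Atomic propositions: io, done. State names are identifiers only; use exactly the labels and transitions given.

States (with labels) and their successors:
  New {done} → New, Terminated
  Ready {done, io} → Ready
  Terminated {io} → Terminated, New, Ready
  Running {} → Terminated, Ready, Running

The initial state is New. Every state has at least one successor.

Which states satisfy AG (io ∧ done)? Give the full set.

{Ready}

States satisfying io ∧ done: {Ready}.
States satisfying AG (io ∧ done): {Ready}.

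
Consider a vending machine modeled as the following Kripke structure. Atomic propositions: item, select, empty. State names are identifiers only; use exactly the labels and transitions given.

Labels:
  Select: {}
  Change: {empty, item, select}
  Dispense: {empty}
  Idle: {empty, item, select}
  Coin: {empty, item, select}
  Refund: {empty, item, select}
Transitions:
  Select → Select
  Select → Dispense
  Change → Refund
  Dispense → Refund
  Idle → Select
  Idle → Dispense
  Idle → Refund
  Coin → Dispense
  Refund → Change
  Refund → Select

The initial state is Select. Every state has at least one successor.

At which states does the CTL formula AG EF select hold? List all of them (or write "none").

{Select, Change, Dispense, Idle, Coin, Refund}

States satisfying EF select: {Select, Change, Dispense, Idle, Coin, Refund}.
States satisfying AG EF select: {Select, Change, Dispense, Idle, Coin, Refund}.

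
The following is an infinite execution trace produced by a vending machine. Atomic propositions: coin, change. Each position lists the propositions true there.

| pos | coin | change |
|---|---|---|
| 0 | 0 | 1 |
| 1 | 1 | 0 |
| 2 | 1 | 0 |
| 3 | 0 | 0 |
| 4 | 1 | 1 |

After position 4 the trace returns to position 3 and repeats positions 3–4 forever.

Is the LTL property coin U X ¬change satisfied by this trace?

Holds

Walking from position 0: X ¬change first holds at position 0, and coin holds at every earlier position along the way, so coin U X ¬change holds.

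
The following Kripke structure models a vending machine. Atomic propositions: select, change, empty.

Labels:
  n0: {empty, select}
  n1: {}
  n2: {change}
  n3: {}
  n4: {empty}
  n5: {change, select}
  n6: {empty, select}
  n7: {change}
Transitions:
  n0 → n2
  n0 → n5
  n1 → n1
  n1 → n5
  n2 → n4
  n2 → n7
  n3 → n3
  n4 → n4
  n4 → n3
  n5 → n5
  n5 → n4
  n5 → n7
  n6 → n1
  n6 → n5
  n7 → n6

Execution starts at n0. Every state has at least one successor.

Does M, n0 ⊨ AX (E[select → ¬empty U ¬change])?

Yes

States satisfying E[select → ¬empty U ¬change]: {n0, n1, n2, n3, n4, n5, n6, n7}.
States satisfying AX (E[select → ¬empty U ¬change]): {n0, n1, n2, n3, n4, n5, n6, n7}.
n0 ∈ Sat(AX (E[select → ¬empty U ¬change])).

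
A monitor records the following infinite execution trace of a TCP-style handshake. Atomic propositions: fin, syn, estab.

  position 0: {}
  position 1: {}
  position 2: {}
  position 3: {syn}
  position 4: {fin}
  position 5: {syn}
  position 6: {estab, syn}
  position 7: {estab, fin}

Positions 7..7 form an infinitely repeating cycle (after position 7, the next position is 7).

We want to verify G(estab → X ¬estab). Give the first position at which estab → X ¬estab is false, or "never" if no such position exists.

6

Check estab → X ¬estab at each position in order: 0 ✓, 1 ✓, 2 ✓, 3 ✓, 4 ✓, 5 ✓.
At position 6 the labels are {estab, syn} and the next position 7 has {estab, fin}, so estab → X ¬estab is false there. This is the first violation.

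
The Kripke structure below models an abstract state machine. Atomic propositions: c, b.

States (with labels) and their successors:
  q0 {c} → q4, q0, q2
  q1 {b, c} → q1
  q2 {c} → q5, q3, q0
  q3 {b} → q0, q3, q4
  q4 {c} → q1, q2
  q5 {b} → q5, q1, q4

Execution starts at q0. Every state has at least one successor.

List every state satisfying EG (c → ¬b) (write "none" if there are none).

States satisfying c → ¬b: {q0, q2, q3, q4, q5}.
States satisfying EG (c → ¬b): {q0, q2, q3, q4, q5}.

{q0, q2, q3, q4, q5}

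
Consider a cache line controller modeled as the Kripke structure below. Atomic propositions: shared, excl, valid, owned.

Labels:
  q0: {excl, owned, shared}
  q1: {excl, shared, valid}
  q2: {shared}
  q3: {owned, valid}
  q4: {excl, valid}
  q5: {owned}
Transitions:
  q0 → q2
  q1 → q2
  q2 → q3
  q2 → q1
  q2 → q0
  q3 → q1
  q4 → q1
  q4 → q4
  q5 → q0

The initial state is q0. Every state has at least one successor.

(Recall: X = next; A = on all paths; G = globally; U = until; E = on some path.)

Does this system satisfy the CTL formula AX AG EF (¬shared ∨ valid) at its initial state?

Satisfied

States satisfying AG EF (¬shared ∨ valid): {q0, q1, q2, q3, q4, q5}.
States satisfying AX AG EF (¬shared ∨ valid): {q0, q1, q2, q3, q4, q5}.
q0 ∈ Sat(AX AG EF (¬shared ∨ valid)).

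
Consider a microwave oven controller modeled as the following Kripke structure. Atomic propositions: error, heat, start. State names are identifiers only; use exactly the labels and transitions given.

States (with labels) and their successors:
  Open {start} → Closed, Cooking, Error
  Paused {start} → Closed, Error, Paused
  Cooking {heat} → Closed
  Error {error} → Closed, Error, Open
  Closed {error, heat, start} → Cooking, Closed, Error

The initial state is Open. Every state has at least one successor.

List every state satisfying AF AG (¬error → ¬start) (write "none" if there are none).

none

States satisfying AG (¬error → ¬start): ∅.
States satisfying AF AG (¬error → ¬start): ∅.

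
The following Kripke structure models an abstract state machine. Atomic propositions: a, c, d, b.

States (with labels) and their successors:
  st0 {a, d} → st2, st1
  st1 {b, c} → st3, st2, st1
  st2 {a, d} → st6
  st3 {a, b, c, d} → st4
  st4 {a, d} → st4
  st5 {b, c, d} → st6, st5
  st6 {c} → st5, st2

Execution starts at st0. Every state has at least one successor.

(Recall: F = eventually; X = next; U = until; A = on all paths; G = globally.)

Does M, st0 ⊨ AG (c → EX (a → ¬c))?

States satisfying c → EX (a → ¬c): {st0, st1, st2, st3, st4, st5, st6}.
States satisfying AG (c → EX (a → ¬c)): {st0, st1, st2, st3, st4, st5, st6}.
Every state reachable from st0 satisfies c → EX (a → ¬c).
st0 ∈ Sat(AG (c → EX (a → ¬c))).

Satisfied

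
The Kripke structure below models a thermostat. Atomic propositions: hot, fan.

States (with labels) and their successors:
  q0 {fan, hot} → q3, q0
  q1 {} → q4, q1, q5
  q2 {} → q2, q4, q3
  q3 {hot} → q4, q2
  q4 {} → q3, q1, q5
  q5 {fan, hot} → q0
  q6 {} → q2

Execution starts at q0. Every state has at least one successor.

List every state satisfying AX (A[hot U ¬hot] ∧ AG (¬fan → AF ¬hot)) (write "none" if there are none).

{q2, q3, q6}

States satisfying A[hot U ¬hot] ∧ AG (¬fan → AF ¬hot): {q1, q2, q3, q4, q6}.
States satisfying AX (A[hot U ¬hot] ∧ AG (¬fan → AF ¬hot)): {q2, q3, q6}.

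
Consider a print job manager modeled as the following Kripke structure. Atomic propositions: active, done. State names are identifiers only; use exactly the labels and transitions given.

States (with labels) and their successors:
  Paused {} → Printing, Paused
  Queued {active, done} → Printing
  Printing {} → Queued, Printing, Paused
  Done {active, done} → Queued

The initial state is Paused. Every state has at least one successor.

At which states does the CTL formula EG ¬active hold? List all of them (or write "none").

{Paused, Printing}

States satisfying ¬active: {Paused, Printing}.
States satisfying EG ¬active: {Paused, Printing}.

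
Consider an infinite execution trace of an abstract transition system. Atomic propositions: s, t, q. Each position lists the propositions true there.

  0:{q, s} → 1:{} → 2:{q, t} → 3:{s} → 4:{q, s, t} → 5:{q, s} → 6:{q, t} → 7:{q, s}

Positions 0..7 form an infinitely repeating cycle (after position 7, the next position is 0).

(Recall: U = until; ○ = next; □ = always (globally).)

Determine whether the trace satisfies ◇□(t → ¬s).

Does not hold

□(t → ¬s) is false at every position 0..7, so it never becomes true and ◇□(t → ¬s) fails.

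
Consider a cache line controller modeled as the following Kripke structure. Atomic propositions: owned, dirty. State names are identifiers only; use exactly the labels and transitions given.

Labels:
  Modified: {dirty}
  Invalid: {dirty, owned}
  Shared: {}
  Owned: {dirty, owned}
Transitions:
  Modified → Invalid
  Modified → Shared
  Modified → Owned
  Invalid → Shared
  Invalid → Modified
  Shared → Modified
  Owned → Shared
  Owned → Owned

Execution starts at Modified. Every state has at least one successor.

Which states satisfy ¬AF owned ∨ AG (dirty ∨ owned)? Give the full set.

States satisfying owned: {Invalid, Owned}.
States satisfying AF owned: {Invalid, Owned}.
States satisfying ¬AF owned: {Modified, Shared}.
States satisfying dirty ∨ owned: {Modified, Invalid, Owned}.
States satisfying AG (dirty ∨ owned): ∅.
States satisfying ¬AF owned ∨ AG (dirty ∨ owned): {Modified, Shared}.

{Modified, Shared}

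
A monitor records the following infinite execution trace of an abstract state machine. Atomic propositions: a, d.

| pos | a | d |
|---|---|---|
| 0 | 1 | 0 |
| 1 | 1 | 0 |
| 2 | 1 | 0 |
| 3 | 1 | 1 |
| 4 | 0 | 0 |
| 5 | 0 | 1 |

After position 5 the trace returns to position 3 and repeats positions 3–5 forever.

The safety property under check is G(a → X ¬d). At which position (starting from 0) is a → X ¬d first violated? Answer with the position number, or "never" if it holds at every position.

Check a → X ¬d at each position in order: 0 ✓, 1 ✓.
At position 2 the labels are {a} and the next position 3 has {a, d}, so a → X ¬d is false there. This is the first violation.

2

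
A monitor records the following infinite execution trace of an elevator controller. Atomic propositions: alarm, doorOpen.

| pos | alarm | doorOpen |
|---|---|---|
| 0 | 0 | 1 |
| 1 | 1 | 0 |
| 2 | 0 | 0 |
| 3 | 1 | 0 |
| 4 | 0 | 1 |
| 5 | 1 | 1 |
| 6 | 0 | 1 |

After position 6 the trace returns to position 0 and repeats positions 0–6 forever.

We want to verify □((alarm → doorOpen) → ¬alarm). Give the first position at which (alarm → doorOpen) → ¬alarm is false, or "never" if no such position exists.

Check (alarm → doorOpen) → ¬alarm at each position in order: 0 ✓, 1 ✓, 2 ✓, 3 ✓, 4 ✓.
At position 5 the labels are {alarm, doorOpen}, so (alarm → doorOpen) → ¬alarm is false there. This is the first violation.

5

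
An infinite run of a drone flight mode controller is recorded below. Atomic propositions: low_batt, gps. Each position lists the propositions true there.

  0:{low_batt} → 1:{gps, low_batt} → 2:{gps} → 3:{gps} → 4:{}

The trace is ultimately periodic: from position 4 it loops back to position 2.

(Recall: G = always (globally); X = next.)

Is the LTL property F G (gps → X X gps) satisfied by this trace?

G (gps → X X gps) is false at every position 0..4, so it never becomes true and F G (gps → X X gps) fails.

No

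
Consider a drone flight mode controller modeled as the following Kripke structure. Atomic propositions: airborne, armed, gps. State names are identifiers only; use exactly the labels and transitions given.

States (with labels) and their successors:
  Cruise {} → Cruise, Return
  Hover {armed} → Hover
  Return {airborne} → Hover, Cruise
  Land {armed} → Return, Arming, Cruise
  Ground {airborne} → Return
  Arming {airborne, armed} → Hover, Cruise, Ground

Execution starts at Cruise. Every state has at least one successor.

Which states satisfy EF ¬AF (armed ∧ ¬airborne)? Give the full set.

{Cruise, Return, Land, Ground, Arming}

States satisfying ¬AF (armed ∧ ¬airborne): {Cruise, Return, Ground, Arming}.
States satisfying EF ¬AF (armed ∧ ¬airborne): {Cruise, Return, Land, Ground, Arming}.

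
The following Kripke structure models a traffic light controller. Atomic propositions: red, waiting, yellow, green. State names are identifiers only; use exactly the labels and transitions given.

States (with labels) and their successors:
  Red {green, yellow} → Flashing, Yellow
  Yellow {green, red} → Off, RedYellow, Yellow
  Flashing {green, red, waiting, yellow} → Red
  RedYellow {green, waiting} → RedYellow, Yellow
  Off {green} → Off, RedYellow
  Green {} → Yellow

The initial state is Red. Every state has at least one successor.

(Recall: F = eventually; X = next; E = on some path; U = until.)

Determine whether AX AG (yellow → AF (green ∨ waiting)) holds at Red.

Yes

States satisfying AG (yellow → AF (green ∨ waiting)): {Red, Yellow, Flashing, RedYellow, Off, Green}.
States satisfying AX AG (yellow → AF (green ∨ waiting)): {Red, Yellow, Flashing, RedYellow, Off, Green}.
Red ∈ Sat(AX AG (yellow → AF (green ∨ waiting))).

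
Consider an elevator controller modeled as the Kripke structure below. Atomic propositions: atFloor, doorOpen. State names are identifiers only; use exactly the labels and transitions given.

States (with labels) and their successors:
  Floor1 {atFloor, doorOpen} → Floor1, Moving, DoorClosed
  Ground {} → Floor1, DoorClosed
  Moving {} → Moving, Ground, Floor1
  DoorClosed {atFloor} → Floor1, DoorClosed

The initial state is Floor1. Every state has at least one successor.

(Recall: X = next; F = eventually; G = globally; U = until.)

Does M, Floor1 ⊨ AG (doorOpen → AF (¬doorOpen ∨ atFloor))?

Yes

States satisfying doorOpen → AF (¬doorOpen ∨ atFloor): {Floor1, Ground, Moving, DoorClosed}.
States satisfying AG (doorOpen → AF (¬doorOpen ∨ atFloor)): {Floor1, Ground, Moving, DoorClosed}.
Every state reachable from Floor1 satisfies doorOpen → AF (¬doorOpen ∨ atFloor).
Floor1 ∈ Sat(AG (doorOpen → AF (¬doorOpen ∨ atFloor))).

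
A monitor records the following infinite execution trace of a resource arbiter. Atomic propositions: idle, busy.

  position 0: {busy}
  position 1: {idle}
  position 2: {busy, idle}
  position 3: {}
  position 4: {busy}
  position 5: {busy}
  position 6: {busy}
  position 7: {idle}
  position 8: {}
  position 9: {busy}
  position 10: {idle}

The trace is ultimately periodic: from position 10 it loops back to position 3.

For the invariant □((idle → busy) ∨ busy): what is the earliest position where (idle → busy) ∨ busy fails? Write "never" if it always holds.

Check (idle → busy) ∨ busy at each position in order: 0 ✓.
At position 1 the labels are {idle}, so (idle → busy) ∨ busy is false there. This is the first violation.

1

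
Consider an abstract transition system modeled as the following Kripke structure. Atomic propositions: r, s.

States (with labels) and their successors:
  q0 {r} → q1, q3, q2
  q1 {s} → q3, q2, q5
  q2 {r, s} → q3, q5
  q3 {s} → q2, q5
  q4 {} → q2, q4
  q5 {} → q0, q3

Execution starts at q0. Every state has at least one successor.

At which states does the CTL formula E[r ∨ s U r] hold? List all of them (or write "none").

States satisfying r ∨ s: {q0, q1, q2, q3}.
States satisfying r: {q0, q2}.
States satisfying E[r ∨ s U r]: {q0, q1, q2, q3}.

{q0, q1, q2, q3}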